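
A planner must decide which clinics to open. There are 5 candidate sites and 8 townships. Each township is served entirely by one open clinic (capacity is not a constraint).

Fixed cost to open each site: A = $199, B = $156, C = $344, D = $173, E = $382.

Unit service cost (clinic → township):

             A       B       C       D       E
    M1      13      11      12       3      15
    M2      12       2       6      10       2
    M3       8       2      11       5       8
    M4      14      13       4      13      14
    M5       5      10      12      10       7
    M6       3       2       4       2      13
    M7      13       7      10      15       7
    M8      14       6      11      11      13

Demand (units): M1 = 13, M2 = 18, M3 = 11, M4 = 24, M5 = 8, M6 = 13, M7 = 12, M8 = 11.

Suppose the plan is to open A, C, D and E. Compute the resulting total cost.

Each township is assigned to its cheapest site among the open ones.
{A, C, D, E}: M1→D 3·13=39, M2→E 2·18=36, M3→D 5·11=55, M4→C 4·24=96, M5→A 5·8=40, M6→D 2·13=26, M7→E 7·12=84, M8→C 11·11=121. Service 497; fixed 1098; total 1595.

Total cost: 1595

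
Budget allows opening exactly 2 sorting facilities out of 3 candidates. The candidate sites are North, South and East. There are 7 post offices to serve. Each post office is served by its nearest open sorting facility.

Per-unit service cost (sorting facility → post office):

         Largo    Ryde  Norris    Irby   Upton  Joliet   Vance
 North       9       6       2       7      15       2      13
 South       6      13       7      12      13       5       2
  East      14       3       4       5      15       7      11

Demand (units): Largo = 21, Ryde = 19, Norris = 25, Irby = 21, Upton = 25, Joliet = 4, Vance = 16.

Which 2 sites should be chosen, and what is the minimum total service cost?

With exactly 2 open, each post office uses its cheapest among the chosen.
{South, East}: Largo→South 6·21=126, Ryde→East 3·19=57, Norris→East 4·25=100, Irby→East 5·21=105, Upton→South 13·25=325, Joliet→South 5·4=20, Vance→South 2·16=32. Service cost 765.
{North, South}: service cost 802
{North, East}: service cost 960
Among all 3 size-2 choices, {South, East} is lowest.

Choose South and East; total service cost 765.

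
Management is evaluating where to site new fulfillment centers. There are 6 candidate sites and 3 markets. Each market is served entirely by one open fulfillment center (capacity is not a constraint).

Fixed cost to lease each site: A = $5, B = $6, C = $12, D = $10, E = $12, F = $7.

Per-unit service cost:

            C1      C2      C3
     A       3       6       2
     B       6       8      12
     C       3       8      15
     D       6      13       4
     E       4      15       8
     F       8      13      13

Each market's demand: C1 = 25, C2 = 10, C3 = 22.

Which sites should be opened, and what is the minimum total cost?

For any fixed open set, each market goes to its cheapest open site; total = fixed + service.
{A}: C1→A 3·25=75, C2→A 6·10=60, C3→A 2·22=44. Service 179; fixed 5; total 184.
{A, B}: C1→A 3·25=75, C2→A 6·10=60, C3→A 2·22=44. Service 179; fixed 11; total 190.
{A, F}: C1→A 3·25=75, C2→A 6·10=60, C3→A 2·22=44. Service 179; fixed 12; total 191.
{A, B, C, D, E, F}: C1→A 3·25=75, C2→A 6·10=60, C3→A 2·22=44. Service 179; fixed 52; total 231.
No other subset beats 184.

Open A only; minimum total cost 184.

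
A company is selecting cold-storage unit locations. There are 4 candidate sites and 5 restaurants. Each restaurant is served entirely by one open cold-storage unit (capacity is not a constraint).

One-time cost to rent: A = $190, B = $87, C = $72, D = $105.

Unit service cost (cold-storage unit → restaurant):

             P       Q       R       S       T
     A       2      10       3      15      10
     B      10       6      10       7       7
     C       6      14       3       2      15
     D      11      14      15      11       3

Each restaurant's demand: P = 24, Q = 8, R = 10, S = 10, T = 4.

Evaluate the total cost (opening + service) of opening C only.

Total cost: 438

Each restaurant is assigned to its cheapest site among the open ones.
{C}: P→C 6·24=144, Q→C 14·8=112, R→C 3·10=30, S→C 2·10=20, T→C 15·4=60. Service 366; fixed 72; total 438.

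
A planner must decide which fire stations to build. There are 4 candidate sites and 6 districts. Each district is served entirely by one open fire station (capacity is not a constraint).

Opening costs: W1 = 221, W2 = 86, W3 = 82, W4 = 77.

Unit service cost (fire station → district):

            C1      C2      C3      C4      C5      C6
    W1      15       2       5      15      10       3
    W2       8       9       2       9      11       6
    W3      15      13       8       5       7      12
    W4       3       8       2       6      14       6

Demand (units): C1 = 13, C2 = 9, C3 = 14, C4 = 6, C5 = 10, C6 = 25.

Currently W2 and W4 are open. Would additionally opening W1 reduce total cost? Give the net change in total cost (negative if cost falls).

No — net change +82 (cost rises by 82).

Current service cost with {W2, W4}: 435.
Adding W1: each district re-picks its cheapest; new service cost 296, saving 139.
Extra fixed cost: 221. Net change = 221 − 139 = 82.
(Totals: 598 → 680.)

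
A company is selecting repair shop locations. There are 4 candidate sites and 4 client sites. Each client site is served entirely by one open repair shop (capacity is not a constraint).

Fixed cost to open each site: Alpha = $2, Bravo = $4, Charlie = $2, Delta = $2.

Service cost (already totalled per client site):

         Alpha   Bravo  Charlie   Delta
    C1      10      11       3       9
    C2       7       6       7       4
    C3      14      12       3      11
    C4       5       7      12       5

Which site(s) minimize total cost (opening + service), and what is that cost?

For any fixed open set, each client site goes to its cheapest open site; total = fixed + service.
{Charlie, Delta}: C1→Charlie 3, C2→Delta 4, C3→Charlie 3, C4→Delta 5. Service 15; fixed 4; total 19.
{Alpha, Charlie, Delta}: C1→Charlie 3, C2→Delta 4, C3→Charlie 3, C4→Alpha 5. Service 15; fixed 6; total 21.
{Alpha, Charlie}: service 18 + fixed 4 = 22
{Alpha, Bravo, Charlie, Delta}: C1→Charlie 3, C2→Delta 4, C3→Charlie 3, C4→Alpha 5. Service 15; fixed 10; total 25.
(All 15 nonempty subsets were checked; Charlie and Delta is lowest.)

Open Charlie and Delta; minimum total cost 19.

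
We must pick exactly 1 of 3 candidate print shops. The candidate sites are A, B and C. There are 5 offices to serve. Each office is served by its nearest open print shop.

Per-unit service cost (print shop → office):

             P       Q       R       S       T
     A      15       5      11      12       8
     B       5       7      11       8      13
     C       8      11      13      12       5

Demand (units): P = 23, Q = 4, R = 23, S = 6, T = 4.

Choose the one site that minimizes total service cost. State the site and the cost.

Choose B only; total service cost 496.

With exactly 1 open, each office uses its cheapest among the chosen.
{B}: P→B 5·23=115, Q→B 7·4=28, R→B 11·23=253, S→B 8·6=48, T→B 13·4=52. Service cost 496.
{C}: service cost 619
{A}: service cost 722
Among all 3 size-1 choices, {B} is lowest.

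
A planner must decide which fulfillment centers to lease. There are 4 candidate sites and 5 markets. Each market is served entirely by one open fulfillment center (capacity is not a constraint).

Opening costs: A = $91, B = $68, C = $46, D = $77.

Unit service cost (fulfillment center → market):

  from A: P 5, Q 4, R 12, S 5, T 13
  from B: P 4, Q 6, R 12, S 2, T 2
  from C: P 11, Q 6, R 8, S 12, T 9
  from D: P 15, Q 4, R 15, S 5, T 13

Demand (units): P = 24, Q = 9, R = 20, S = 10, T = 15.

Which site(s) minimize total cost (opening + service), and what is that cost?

For any fixed open set, each market goes to its cheapest open site; total = fixed + service.
{B, C}: P→B 4·24=96, Q→B 6·9=54, R→C 8·20=160, S→B 2·10=20, T→B 2·15=30. Service 360; fixed 114; total 474.
{B}: P→B 4·24=96, Q→B 6·9=54, R→B 12·20=240, S→B 2·10=20, T→B 2·15=30. Service 440; fixed 68; total 508.
{B, C, D}: service 342 + fixed 191 = 533
{A, B, C, D}: service 342 + fixed 282 = 624
(All 15 nonempty subsets were checked; B and C is lowest.)

Open B and C; minimum total cost 474.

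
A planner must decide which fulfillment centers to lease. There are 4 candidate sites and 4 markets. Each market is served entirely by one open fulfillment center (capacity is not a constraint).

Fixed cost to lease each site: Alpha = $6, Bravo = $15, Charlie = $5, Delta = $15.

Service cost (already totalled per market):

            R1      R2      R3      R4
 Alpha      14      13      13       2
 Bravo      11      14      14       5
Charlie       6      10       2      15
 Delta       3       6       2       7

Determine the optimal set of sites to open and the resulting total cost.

Open Alpha and Charlie; minimum total cost 31.

For any fixed open set, each market goes to its cheapest open site; total = fixed + service.
{Alpha, Charlie}: R1→Charlie 6, R2→Charlie 10, R3→Charlie 2, R4→Alpha 2. Service 20; fixed 11; total 31.
{Delta}: service 18 + fixed 15 = 33
{Alpha, Delta}: R1→Delta 3, R2→Delta 6, R3→Delta 2, R4→Alpha 2. Service 13; fixed 21; total 34.
{Alpha, Bravo, Charlie, Delta}: R1→Delta 3, R2→Delta 6, R3→Charlie 2, R4→Alpha 2. Service 13; fixed 41; total 54.
No other subset beats 31.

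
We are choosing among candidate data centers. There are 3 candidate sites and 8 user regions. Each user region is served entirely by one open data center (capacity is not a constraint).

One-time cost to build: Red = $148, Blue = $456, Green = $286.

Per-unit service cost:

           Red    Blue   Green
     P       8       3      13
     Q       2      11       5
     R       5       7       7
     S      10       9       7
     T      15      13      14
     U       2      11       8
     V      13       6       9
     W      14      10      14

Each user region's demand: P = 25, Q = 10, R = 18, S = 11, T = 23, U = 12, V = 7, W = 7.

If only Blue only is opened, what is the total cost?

Total cost: 1409

Each user region is assigned to its cheapest site among the open ones.
{Blue}: P→Blue 3·25=75, Q→Blue 11·10=110, R→Blue 7·18=126, S→Blue 9·11=99, T→Blue 13·23=299, U→Blue 11·12=132, V→Blue 6·7=42, W→Blue 10·7=70. Service 953; fixed 456; total 1409.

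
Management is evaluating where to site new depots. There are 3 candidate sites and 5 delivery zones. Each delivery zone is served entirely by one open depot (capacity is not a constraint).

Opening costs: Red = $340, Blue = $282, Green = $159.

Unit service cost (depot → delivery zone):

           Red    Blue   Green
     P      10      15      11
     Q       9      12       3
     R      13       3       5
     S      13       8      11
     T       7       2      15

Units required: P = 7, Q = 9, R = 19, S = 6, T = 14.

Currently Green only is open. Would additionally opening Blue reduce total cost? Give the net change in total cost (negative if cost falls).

No — net change +44 (cost rises by 44).

Current service cost with {Green}: 475.
Adding Blue: each delivery zone re-picks its cheapest; new service cost 237, saving 238.
Extra fixed cost: 282. Net change = 282 − 238 = 44.
(Totals: 634 → 678.)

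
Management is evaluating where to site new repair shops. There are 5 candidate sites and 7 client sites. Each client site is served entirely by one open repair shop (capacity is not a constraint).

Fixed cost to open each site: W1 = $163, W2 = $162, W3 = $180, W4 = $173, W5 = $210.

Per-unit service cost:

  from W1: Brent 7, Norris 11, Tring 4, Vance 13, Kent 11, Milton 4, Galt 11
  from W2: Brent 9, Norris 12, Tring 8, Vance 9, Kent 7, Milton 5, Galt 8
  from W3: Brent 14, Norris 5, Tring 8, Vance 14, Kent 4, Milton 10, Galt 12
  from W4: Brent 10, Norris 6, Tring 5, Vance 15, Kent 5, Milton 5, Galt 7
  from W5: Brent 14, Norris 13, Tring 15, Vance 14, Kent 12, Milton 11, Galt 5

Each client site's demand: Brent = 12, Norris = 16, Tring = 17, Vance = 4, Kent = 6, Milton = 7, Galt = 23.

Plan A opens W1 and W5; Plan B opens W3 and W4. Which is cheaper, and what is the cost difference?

Plan B is cheaper by 48.

Plan A: {W1, W5}: Brent→W1 7·12=84, Norris→W1 11·16=176, Tring→W1 4·17=68, Vance→W1 13·4=52, Kent→W1 11·6=66, Milton→W1 4·7=28, Galt→W5 5·23=115. Service 589; fixed 373; total 962.
Plan B: {W3, W4}: Brent→W4 10·12=120, Norris→W3 5·16=80, Tring→W4 5·17=85, Vance→W3 14·4=56, Kent→W3 4·6=24, Milton→W4 5·7=35, Galt→W4 7·23=161. Service 561; fixed 353; total 914.
Difference: |962 − 914| = 48.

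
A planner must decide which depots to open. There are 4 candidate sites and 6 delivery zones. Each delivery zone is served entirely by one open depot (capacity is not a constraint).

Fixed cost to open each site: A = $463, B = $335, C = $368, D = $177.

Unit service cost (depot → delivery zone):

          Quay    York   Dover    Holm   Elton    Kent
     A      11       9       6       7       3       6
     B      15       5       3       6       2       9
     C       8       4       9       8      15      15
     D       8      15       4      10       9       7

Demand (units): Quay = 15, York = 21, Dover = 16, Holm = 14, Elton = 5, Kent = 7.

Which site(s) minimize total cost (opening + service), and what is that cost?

Open B only; minimum total cost 870.

For any fixed open set, each delivery zone goes to its cheapest open site; total = fixed + service.
{B}: Quay→B 15·15=225, York→B 5·21=105, Dover→B 3·16=48, Holm→B 6·14=84, Elton→B 2·5=10, Kent→B 9·7=63. Service 535; fixed 335; total 870.
{D}: Quay→D 8·15=120, York→D 15·21=315, Dover→D 4·16=64, Holm→D 10·14=140, Elton→D 9·5=45, Kent→D 7·7=49. Service 733; fixed 177; total 910.
{B, D}: service 416 + fixed 512 = 928
{A, B, C, D}: Quay→C 8·15=120, York→C 4·21=84, Dover→B 3·16=48, Holm→B 6·14=84, Elton→B 2·5=10, Kent→A 6·7=42. Service 388; fixed 1343; total 1731.
No other subset beats 870.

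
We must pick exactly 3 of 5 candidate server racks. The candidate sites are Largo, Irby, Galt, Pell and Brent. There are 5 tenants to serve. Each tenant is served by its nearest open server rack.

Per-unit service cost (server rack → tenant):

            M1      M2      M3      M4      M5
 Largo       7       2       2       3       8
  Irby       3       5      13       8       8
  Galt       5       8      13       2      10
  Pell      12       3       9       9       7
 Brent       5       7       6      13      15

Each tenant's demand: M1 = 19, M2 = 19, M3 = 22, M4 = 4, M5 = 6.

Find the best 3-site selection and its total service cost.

Choose Largo, Irby and Pell; total service cost 193.

With exactly 3 open, each tenant uses its cheapest among the chosen.
{Largo, Irby, Pell}: M1→Irby 3·19=57, M2→Largo 2·19=38, M3→Largo 2·22=44, M4→Largo 3·4=12, M5→Pell 7·6=42. Service cost 193.
{Largo, Irby, Galt}: service cost 195
{Largo, Irby, Brent}: service cost 199
Among all 10 size-3 choices, {Largo, Irby, Pell} is lowest.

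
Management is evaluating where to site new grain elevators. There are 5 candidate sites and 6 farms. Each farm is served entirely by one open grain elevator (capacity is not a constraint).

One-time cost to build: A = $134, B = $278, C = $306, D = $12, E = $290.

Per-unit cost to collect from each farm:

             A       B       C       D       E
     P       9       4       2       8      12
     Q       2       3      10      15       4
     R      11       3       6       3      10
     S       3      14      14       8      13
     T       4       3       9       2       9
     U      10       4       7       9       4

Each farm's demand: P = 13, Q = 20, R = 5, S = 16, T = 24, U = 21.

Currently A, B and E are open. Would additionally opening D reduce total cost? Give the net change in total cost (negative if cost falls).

Current service cost with {A, B, E}: 311.
Adding D: each farm re-picks its cheapest; new service cost 287, saving 24.
Extra fixed cost: 12. Net change = 12 − 24 = -12.
(Totals: 1013 → 1001.)

Yes — net change −12 (cost falls by 12).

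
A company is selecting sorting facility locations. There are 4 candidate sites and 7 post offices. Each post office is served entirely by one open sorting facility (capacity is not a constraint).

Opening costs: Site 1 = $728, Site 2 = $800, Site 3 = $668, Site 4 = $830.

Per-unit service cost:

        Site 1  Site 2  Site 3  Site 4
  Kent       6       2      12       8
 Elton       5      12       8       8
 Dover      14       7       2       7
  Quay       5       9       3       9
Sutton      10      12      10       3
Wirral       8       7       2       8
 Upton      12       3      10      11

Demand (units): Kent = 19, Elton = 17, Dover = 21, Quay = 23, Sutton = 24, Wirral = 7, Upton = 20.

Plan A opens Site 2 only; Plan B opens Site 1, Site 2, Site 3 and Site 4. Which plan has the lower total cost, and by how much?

Plan A: {Site 2}: Kent→Site 2 2·19=38, Elton→Site 2 12·17=204, Dover→Site 2 7·21=147, Quay→Site 2 9·23=207, Sutton→Site 2 12·24=288, Wirral→Site 2 7·7=49, Upton→Site 2 3·20=60. Service 993; fixed 800; total 1793.
Plan B: {Site 1, Site 2, Site 3, Site 4}: Kent→Site 2 2·19=38, Elton→Site 1 5·17=85, Dover→Site 3 2·21=42, Quay→Site 3 3·23=69, Sutton→Site 4 3·24=72, Wirral→Site 3 2·7=14, Upton→Site 2 3·20=60. Service 380; fixed 3026; total 3406.
Difference: |1793 − 3406| = 1613.

Plan A is cheaper by 1613.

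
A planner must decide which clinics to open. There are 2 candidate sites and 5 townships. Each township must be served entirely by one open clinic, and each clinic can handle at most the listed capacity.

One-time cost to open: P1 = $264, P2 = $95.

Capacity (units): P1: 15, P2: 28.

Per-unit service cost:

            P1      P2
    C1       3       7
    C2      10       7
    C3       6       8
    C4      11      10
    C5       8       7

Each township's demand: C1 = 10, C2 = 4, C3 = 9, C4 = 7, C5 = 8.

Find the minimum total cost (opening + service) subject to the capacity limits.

Minimum total cost: 615

Open {P1, P2}: C1→P1 3·10=30, C2→P2 7·4=28, C3→P2 8·9=72, C4→P2 10·7=70, C5→P2 7·8=56.
Loads: P1 carries 10/15, P2 carries 28/28. Service 256; fixed 359; total 615.
Next best feasible plan costs 627.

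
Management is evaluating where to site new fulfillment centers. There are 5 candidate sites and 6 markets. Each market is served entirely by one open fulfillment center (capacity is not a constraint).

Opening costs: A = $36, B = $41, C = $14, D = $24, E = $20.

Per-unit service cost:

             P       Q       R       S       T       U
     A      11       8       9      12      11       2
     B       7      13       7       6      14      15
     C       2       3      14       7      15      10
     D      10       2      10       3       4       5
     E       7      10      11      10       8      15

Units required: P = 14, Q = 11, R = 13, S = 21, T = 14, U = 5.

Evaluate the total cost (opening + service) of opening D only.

Each market is assigned to its cheapest site among the open ones.
{D}: P→D 10·14=140, Q→D 2·11=22, R→D 10·13=130, S→D 3·21=63, T→D 4·14=56, U→D 5·5=25. Service 436; fixed 24; total 460.

Total cost: 460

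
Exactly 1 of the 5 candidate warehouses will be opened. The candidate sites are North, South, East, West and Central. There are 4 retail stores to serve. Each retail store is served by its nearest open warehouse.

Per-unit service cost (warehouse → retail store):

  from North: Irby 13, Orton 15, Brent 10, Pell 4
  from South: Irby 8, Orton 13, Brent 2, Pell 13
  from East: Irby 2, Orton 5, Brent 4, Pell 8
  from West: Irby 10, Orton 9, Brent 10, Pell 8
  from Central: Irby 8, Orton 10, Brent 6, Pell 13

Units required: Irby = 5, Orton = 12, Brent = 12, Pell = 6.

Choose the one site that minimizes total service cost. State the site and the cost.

Choose East only; total service cost 166.

With exactly 1 open, each retail store uses its cheapest among the chosen.
{East}: Irby→East 2·5=10, Orton→East 5·12=60, Brent→East 4·12=48, Pell→East 8·6=48. Service cost 166.
{South}: service cost 298
{Central}: service cost 310
Among all 5 size-1 choices, {East} is lowest.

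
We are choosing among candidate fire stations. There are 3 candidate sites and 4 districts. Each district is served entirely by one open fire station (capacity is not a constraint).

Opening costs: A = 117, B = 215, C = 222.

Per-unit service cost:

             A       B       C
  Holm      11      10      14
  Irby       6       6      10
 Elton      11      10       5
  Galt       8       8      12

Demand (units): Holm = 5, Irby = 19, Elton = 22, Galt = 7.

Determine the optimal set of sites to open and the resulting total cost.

For any fixed open set, each district goes to its cheapest open site; total = fixed + service.
{A}: Holm→A 11·5=55, Irby→A 6·19=114, Elton→A 11·22=242, Galt→A 8·7=56. Service 467; fixed 117; total 584.
{B}: service 440 + fixed 215 = 655
{A, C}: service 335 + fixed 339 = 674
{A, B, C}: Holm→B 10·5=50, Irby→A 6·19=114, Elton→C 5·22=110, Galt→A 8·7=56. Service 330; fixed 554; total 884.
No other subset beats 584.

Open A only; minimum total cost 584.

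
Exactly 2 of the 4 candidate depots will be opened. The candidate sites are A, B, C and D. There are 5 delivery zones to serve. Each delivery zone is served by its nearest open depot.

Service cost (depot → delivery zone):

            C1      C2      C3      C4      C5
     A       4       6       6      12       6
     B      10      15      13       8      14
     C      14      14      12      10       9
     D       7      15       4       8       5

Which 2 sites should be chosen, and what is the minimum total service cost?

With exactly 2 open, each delivery zone uses its cheapest among the chosen.
{A, D}: C1→A 4, C2→A 6, C3→D 4, C4→D 8, C5→D 5. Service cost 27.
{A, B}: service cost 30
{A, C}: service cost 32
Among all 6 size-2 choices, {A, D} is lowest.

Choose A and D; total service cost 27.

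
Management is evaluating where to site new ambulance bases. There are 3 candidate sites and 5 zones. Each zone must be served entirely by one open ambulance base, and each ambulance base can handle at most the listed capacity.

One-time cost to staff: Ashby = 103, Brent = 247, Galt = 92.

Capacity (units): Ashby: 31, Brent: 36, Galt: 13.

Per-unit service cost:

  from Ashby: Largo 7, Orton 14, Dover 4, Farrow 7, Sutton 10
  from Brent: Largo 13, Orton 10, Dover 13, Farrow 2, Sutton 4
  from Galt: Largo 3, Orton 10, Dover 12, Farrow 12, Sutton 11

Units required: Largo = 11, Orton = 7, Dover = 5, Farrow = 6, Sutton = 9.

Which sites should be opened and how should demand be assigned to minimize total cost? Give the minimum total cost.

Minimum total cost: 478

Open {Ashby, Galt}: Largo→Galt 3·11=33, Orton→Ashby 14·7=98, Dover→Ashby 4·5=20, Farrow→Ashby 7·6=42, Sutton→Ashby 10·9=90.
Loads: Ashby carries 27/31, Galt carries 11/13. Service 283; fixed 195; total 478.
Next best feasible plan costs 494.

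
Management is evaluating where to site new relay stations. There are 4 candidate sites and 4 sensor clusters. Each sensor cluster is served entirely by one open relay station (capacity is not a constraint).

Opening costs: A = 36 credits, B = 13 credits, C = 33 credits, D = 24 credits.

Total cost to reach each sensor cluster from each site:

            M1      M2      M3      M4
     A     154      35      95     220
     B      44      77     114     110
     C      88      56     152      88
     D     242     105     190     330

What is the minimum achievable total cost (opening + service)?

Minimum total cost: 333

For any fixed open set, each sensor cluster goes to its cheapest open site; total = fixed + service.
{A, B}: M1→B 44, M2→A 35, M3→A 95, M4→B 110. Service 284; fixed 49; total 333.
{A, B, C}: M1→B 44, M2→A 35, M3→A 95, M4→C 88. Service 262; fixed 82; total 344.
{B, C}: service 302 + fixed 46 = 348
{A, B, C, D}: M1→B 44, M2→A 35, M3→A 95, M4→C 88. Service 262; fixed 106; total 368.
No other subset beats 333.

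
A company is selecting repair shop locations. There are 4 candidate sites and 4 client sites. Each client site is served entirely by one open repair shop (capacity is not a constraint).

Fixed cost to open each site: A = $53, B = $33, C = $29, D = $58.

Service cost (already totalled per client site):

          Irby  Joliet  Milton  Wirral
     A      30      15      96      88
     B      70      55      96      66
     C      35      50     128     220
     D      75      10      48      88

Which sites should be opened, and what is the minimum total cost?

Open C and D; minimum total cost 268.

For any fixed open set, each client site goes to its cheapest open site; total = fixed + service.
{C, D}: Irby→C 35, Joliet→D 10, Milton→D 48, Wirral→D 88. Service 181; fixed 87; total 268.
{B, C, D}: Irby→C 35, Joliet→D 10, Milton→D 48, Wirral→B 66. Service 159; fixed 120; total 279.
{D}: service 221 + fixed 58 = 279
{A, B, C, D}: Irby→A 30, Joliet→D 10, Milton→D 48, Wirral→B 66. Service 154; fixed 173; total 327.
No other subset beats 268.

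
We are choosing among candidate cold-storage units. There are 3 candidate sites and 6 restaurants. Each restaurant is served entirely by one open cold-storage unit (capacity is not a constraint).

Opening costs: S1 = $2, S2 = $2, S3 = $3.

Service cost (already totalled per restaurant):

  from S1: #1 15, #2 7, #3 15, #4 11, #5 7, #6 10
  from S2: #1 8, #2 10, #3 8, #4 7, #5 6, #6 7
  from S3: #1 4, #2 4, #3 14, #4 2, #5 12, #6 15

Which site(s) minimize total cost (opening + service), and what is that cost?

Open S2 and S3; minimum total cost 36.

For any fixed open set, each restaurant goes to its cheapest open site; total = fixed + service.
{S2, S3}: #1→S3 4, #2→S3 4, #3→S2 8, #4→S3 2, #5→S2 6, #6→S2 7. Service 31; fixed 5; total 36.
{S1, S2, S3}: service 31 + fixed 7 = 38
{S1, S3}: service 41 + fixed 5 = 46
{S1}: service 65 + fixed 2 = 67
No other subset beats 36.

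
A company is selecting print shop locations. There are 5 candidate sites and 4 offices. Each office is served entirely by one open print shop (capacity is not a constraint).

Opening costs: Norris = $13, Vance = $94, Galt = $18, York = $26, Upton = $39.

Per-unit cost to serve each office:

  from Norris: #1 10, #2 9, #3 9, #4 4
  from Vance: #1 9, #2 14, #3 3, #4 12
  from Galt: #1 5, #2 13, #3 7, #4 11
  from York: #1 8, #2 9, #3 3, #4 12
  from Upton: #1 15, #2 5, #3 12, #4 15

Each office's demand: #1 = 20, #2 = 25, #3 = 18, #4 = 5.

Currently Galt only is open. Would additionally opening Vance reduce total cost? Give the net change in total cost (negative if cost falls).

Current service cost with {Galt}: 606.
Adding Vance: each office re-picks its cheapest; new service cost 534, saving 72.
Extra fixed cost: 94. Net change = 94 − 72 = 22.
(Totals: 624 → 646.)

No — net change +22 (cost rises by 22).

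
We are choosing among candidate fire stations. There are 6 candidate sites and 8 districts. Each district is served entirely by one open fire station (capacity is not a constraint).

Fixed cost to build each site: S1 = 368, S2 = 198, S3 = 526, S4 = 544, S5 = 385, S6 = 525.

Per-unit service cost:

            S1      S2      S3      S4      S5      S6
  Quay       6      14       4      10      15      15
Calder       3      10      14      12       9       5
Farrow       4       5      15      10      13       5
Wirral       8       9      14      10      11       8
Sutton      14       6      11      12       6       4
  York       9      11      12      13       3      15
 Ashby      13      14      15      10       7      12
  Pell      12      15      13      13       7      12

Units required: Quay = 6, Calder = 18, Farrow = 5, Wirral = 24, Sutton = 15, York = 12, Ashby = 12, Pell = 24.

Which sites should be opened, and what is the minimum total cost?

For any fixed open set, each district goes to its cheapest open site; total = fixed + service.
{S5}: Quay→S5 15·6=90, Calder→S5 9·18=162, Farrow→S5 13·5=65, Wirral→S5 11·24=264, Sutton→S5 6·15=90, York→S5 3·12=36, Ashby→S5 7·12=84, Pell→S5 7·24=168. Service 959; fixed 385; total 1344.
{S1}: service 1064 + fixed 368 = 1432
{S1, S5}: Quay→S1 6·6=36, Calder→S1 3·18=54, Farrow→S1 4·5=20, Wirral→S1 8·24=192, Sutton→S5 6·15=90, York→S5 3·12=36, Ashby→S5 7·12=84, Pell→S5 7·24=168. Service 680; fixed 753; total 1433.
{S1, S2, S3, S4, S5, S6}: service 638 + fixed 2546 = 3184
No other subset beats 1344.

Open S5 only; minimum total cost 1344.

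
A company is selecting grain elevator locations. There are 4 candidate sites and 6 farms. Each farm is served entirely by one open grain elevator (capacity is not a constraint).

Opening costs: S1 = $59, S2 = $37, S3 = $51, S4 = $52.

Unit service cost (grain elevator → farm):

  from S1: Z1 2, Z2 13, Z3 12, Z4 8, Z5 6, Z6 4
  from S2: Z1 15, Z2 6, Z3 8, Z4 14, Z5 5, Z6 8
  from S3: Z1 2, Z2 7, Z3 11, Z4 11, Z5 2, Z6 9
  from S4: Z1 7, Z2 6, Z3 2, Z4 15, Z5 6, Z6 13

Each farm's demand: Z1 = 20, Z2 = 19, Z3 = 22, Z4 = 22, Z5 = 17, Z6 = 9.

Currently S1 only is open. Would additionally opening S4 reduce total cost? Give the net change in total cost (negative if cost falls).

Current service cost with {S1}: 865.
Adding S4: each farm re-picks its cheapest; new service cost 512, saving 353.
Extra fixed cost: 52. Net change = 52 − 353 = -301.
(Totals: 924 → 623.)

Yes — net change −301 (cost falls by 301).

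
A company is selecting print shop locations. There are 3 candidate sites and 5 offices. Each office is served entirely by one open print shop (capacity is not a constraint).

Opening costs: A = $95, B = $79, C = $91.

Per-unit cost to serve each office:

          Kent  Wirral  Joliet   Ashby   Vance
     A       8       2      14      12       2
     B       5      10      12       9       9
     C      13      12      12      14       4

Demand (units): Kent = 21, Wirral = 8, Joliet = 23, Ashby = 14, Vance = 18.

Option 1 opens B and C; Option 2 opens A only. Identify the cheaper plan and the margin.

Option 2 is cheaper by 24.

Option 1: {B, C}: Kent→B 5·21=105, Wirral→B 10·8=80, Joliet→B 12·23=276, Ashby→B 9·14=126, Vance→C 4·18=72. Service 659; fixed 170; total 829.
Option 2: {A}: Kent→A 8·21=168, Wirral→A 2·8=16, Joliet→A 14·23=322, Ashby→A 12·14=168, Vance→A 2·18=36. Service 710; fixed 95; total 805.
Difference: |829 − 805| = 24.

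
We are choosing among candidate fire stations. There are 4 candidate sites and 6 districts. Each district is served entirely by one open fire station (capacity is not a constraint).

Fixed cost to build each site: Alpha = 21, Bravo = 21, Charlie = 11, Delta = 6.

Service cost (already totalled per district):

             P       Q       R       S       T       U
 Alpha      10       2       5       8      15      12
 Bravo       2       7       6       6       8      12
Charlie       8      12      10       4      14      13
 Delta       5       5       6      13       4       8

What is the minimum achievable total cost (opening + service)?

For any fixed open set, each district goes to its cheapest open site; total = fixed + service.
{Delta}: P→Delta 5, Q→Delta 5, R→Delta 6, S→Delta 13, T→Delta 4, U→Delta 8. Service 41; fixed 6; total 47.
{Charlie, Delta}: P→Delta 5, Q→Delta 5, R→Delta 6, S→Charlie 4, T→Delta 4, U→Delta 8. Service 32; fixed 17; total 49.
{Bravo, Delta}: P→Bravo 2, Q→Delta 5, R→Bravo 6, S→Bravo 6, T→Delta 4, U→Delta 8. Service 31; fixed 27; total 58.
{Alpha, Bravo, Charlie, Delta}: P→Bravo 2, Q→Alpha 2, R→Alpha 5, S→Charlie 4, T→Delta 4, U→Delta 8. Service 25; fixed 59; total 84.
No other subset beats 47.

Minimum total cost: 47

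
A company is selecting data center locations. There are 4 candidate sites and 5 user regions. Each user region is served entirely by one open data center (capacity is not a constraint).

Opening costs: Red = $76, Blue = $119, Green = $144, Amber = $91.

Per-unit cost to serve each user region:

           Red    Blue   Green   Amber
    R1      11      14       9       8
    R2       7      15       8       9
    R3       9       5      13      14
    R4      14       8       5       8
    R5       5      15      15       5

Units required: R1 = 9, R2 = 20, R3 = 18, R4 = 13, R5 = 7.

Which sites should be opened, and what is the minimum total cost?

Open Red and Blue; minimum total cost 663.

For any fixed open set, each user region goes to its cheapest open site; total = fixed + service.
{Red, Blue}: R1→Red 11·9=99, R2→Red 7·20=140, R3→Blue 5·18=90, R4→Blue 8·13=104, R5→Red 5·7=35. Service 468; fixed 195; total 663.
{Red, Amber}: R1→Amber 8·9=72, R2→Red 7·20=140, R3→Red 9·18=162, R4→Amber 8·13=104, R5→Red 5·7=35. Service 513; fixed 167; total 680.
{Blue, Amber}: service 481 + fixed 210 = 691
{Red, Blue, Green, Amber}: service 402 + fixed 430 = 832
No other subset beats 663.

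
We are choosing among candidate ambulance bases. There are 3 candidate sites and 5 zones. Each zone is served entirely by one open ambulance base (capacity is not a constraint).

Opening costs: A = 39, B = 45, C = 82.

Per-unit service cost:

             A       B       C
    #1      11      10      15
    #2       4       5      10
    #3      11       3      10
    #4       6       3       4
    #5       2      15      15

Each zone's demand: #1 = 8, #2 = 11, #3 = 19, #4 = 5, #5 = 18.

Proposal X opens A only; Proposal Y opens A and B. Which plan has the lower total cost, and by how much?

Proposal X: {A}: #1→A 11·8=88, #2→A 4·11=44, #3→A 11·19=209, #4→A 6·5=30, #5→A 2·18=36. Service 407; fixed 39; total 446.
Proposal Y: {A, B}: #1→B 10·8=80, #2→A 4·11=44, #3→B 3·19=57, #4→B 3·5=15, #5→A 2·18=36. Service 232; fixed 84; total 316.
Difference: |446 − 316| = 130.

Proposal Y is cheaper by 130.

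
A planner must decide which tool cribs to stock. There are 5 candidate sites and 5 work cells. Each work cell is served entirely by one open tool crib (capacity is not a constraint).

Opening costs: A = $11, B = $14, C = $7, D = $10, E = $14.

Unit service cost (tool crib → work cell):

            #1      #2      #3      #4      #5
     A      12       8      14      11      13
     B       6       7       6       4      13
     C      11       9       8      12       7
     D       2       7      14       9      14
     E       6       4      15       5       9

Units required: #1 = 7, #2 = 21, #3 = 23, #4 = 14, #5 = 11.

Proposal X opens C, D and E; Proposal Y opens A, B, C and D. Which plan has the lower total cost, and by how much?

Proposal X is cheaper by 14.

Proposal X: {C, D, E}: #1→D 2·7=14, #2→E 4·21=84, #3→C 8·23=184, #4→E 5·14=70, #5→C 7·11=77. Service 429; fixed 31; total 460.
Proposal Y: {A, B, C, D}: #1→D 2·7=14, #2→B 7·21=147, #3→B 6·23=138, #4→B 4·14=56, #5→C 7·11=77. Service 432; fixed 42; total 474.
Difference: |460 − 474| = 14.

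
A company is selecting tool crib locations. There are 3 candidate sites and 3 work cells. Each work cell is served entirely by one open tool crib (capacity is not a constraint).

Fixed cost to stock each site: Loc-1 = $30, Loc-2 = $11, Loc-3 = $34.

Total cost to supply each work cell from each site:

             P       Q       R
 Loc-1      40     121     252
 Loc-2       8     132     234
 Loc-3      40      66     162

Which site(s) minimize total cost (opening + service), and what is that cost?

For any fixed open set, each work cell goes to its cheapest open site; total = fixed + service.
{Loc-2, Loc-3}: P→Loc-2 8, Q→Loc-3 66, R→Loc-3 162. Service 236; fixed 45; total 281.
{Loc-3}: P→Loc-3 40, Q→Loc-3 66, R→Loc-3 162. Service 268; fixed 34; total 302.
{Loc-1, Loc-2, Loc-3}: P→Loc-2 8, Q→Loc-3 66, R→Loc-3 162. Service 236; fixed 75; total 311.
{Loc-2}: service 374 + fixed 11 = 385
No other subset beats 281.

Open Loc-2 and Loc-3; minimum total cost 281.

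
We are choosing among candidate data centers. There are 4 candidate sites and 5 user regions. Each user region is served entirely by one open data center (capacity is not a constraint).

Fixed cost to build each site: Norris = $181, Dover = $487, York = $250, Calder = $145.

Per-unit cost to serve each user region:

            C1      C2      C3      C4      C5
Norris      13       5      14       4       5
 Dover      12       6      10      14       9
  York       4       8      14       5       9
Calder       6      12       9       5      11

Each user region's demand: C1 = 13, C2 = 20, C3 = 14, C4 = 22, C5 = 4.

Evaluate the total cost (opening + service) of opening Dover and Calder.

Each user region is assigned to its cheapest site among the open ones.
{Dover, Calder}: C1→Calder 6·13=78, C2→Dover 6·20=120, C3→Calder 9·14=126, C4→Calder 5·22=110, C5→Dover 9·4=36. Service 470; fixed 632; total 1102.

Total cost: 1102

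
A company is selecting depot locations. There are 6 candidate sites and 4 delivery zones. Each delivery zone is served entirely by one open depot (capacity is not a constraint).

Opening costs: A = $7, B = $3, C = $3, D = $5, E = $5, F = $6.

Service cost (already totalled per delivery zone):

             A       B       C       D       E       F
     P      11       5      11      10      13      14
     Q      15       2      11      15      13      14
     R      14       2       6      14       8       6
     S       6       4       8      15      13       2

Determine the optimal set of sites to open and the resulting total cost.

For any fixed open set, each delivery zone goes to its cheapest open site; total = fixed + service.
{B}: P→B 5, Q→B 2, R→B 2, S→B 4. Service 13; fixed 3; total 16.
{B, C}: P→B 5, Q→B 2, R→B 2, S→B 4. Service 13; fixed 6; total 19.
{B, F}: service 11 + fixed 9 = 20
{A, B, C, D, E, F}: service 11 + fixed 29 = 40
No other subset beats 16.

Open B only; minimum total cost 16.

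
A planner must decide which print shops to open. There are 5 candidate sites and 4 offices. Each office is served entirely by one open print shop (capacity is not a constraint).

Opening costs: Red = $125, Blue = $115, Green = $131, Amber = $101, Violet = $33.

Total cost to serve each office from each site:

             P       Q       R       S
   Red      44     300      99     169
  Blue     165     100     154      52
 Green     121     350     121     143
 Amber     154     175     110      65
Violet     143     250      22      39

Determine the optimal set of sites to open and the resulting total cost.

Open Blue and Violet; minimum total cost 452.

For any fixed open set, each office goes to its cheapest open site; total = fixed + service.
{Blue, Violet}: P→Violet 143, Q→Blue 100, R→Violet 22, S→Violet 39. Service 304; fixed 148; total 452.
{Red, Blue, Violet}: service 205 + fixed 273 = 478
{Violet}: service 454 + fixed 33 = 487
{Red, Blue, Green, Amber, Violet}: service 205 + fixed 505 = 710
No other subset beats 452.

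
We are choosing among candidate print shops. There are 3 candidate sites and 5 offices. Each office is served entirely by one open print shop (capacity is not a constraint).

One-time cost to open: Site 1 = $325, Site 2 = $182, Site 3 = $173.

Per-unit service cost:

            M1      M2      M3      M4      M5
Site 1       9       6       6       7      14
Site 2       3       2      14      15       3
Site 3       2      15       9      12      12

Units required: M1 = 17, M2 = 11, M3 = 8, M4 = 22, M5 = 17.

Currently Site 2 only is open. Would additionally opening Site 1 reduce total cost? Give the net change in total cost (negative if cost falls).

Current service cost with {Site 2}: 566.
Adding Site 1: each office re-picks its cheapest; new service cost 326, saving 240.
Extra fixed cost: 325. Net change = 325 − 240 = 85.
(Totals: 748 → 833.)

No — net change +85 (cost rises by 85).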